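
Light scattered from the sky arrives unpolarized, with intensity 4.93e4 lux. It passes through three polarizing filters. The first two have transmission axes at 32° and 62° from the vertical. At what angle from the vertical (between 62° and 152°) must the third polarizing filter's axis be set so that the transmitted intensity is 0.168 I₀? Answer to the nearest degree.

Unpolarized light through the first polarizer → I₁ = ½ I₀, now polarized at 32°.
I₂ = I₁ cos²(62° − 32°) = 0.5 I₀ · cos²(30°) = 0.375 I₀.
Need I₃/I₀ = 0.168, so cos²(θ − 62°) = 0.168 / 0.375 = 0.448.
θ − 62° = arccos(√0.448) = 48.0°, giving θ ≈ 62 + 48.0 = 110.0°.

θ ≈ 110°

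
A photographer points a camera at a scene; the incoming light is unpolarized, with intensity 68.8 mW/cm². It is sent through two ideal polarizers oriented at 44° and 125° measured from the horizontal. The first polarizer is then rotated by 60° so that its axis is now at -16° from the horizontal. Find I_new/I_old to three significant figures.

I_new/I_old ≈ 24.7

Before rotation:
Unpolarized light through the first polarizer → I₁ = ½ I₀, now polarized at 44°.
I₂ = I₁ cos²(125° − 44°) = 0.5 I₀ · cos²(81°) = 0.01224 I₀.
After rotation:
Unpolarized light through the first polarizer → I₁ = ½ I₀, now polarized at -16°.
Angle between axes 1 and 2: 39°. I₂ = 0.5 I₀ · cos²(39°) = 0.302 I₀.
Ratio = 0.302 / 0.01224 = 24.68.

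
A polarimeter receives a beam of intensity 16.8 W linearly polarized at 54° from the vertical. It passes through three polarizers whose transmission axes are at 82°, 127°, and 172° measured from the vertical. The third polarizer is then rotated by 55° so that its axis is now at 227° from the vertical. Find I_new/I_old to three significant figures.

I_new/I_old ≈ 0.0603

Before rotation:
I₁ = I₀ cos²(82° − 54°) = I₀ cos²(28°) = 0.7796 I₀.
I₂ = I₁ cos²(127° − 82°) = 0.7796 I₀ · cos²(45°) = 0.3898 I₀.
I₃ = I₂ cos²(172° − 127°) = 0.3898 I₀ · cos²(45°) = 0.1949 I₀.
After rotation:
I₁ = I₀ cos²(82° − 54°) = I₀ cos²(28°) = 0.7796 I₀.
I₂ = I₁ cos²(127° − 82°) = 0.7796 I₀ · cos²(45°) = 0.3898 I₀.
Angle between axes 2 and 3: 80°. I₃ = 0.3898 I₀ · cos²(80°) = 0.01175 I₀.
Ratio = 0.01175 / 0.1949 = 0.06031.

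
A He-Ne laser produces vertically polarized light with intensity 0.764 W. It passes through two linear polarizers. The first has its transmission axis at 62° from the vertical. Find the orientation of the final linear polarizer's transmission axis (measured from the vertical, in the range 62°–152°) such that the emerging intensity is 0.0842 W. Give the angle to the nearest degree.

θ ≈ 107°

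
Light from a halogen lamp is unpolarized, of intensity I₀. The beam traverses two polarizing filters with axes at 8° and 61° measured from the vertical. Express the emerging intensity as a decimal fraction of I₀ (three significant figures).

≈ 0.181 I₀

Unpolarized light through the first polarizer → I₁ = ½ I₀, now polarized at 8°.
I₂ = I₁ cos²(61° − 8°) = 0.5 I₀ · cos²(53°) = 0.1811 I₀.
Transmitted fraction = 0.1811.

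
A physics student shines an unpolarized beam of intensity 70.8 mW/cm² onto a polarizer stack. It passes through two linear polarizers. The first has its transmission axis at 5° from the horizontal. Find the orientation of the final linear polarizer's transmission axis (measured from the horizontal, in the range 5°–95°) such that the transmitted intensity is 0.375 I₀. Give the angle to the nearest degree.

Unpolarized light through the first polarizer → I₁ = ½ I₀, now polarized at 5°.
Need I₂/I₀ = 0.375, so cos²(θ − 5°) = 0.375 / 0.5 = 0.75.
θ − 5° = arccos(√0.75) = 30.0°, giving θ ≈ 5 + 30.0 = 35.0°.

θ ≈ 35°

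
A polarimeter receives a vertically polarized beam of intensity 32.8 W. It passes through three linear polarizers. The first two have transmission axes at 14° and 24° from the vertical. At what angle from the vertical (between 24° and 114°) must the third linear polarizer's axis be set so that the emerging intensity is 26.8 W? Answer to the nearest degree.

θ ≈ 43°

I₁ = I₀ cos²(14° − 0°) = I₀ cos²(14°) = 0.9415 I₀.
I₂ = I₁ cos²(24° − 14°) = 0.9415 I₀ · cos²(10°) = 0.9131 I₀.
Target fraction: 26.8 / 32.8 W = 0.8171 of I₀.
Need I₃/I₀ = 0.8171, so cos²(θ − 24°) = 0.8171 / 0.9131 = 0.8948.
θ − 24° = arccos(√0.8948) = 18.9°, giving θ ≈ 24 + 18.9 = 42.9°.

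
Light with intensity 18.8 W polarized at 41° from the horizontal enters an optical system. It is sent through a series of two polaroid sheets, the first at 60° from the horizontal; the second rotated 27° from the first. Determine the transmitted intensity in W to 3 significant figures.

I ≈ 13.3 W

I₁ = 18.8 W · cos²(19°) = 16.81 W.
I₂ = I₁ · cos²(27°) = 16.81 · 0.7939 = 13.34 W.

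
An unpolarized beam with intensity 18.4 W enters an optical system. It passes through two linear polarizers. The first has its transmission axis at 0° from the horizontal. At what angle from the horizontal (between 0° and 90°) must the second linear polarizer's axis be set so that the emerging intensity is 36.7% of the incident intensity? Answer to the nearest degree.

Unpolarized light through the first polarizer → I₁ = ½ I₀, now polarized at 0°.
Need I₂/I₀ = 0.367, so cos²(θ − 0°) = 0.367 / 0.5 = 0.734.
θ − 0° = arccos(√0.734) = 31.0°, giving θ ≈ 0 + 31.0 = 31.0°.

θ ≈ 31°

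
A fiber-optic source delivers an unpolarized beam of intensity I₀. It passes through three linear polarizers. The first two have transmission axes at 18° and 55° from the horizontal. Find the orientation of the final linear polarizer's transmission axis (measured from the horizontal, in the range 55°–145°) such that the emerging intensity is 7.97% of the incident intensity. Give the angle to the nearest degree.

θ ≈ 115°

Unpolarized light through the first polarizer → I₁ = ½ I₀, now polarized at 18°.
I₂ = I₁ cos²(55° − 18°) = 0.5 I₀ · cos²(37°) = 0.3189 I₀.
Need I₃/I₀ = 0.0797, so cos²(θ − 55°) = 0.0797 / 0.3189 = 0.2499.
θ − 55° = arccos(√0.2499) = 60.0°, giving θ ≈ 55 + 60.0 = 115.0°.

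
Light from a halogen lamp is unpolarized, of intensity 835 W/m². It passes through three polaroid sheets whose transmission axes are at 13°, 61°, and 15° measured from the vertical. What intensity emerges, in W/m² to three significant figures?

Unpolarized light through the first polarizer → I₁ = 835 W/m²/2 = 417.5 W/m², polarized at 13°.
I₂ = I₁ · cos²(48°) = 417.5 · 0.4477 = 186.9 W/m².
I₃ = I₂ · cos²(46°) = 186.9 · 0.4826 = 90.2 W/m².

I ≈ 90.2 W/m²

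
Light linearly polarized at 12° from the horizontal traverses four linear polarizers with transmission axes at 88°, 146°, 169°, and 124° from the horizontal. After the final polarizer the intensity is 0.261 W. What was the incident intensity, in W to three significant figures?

By Malus's law, I₁ = I₀ cos²(88° − 12°) = I₀ cos²(76°) = 0.05853 I₀.
I₂ = I₁ cos²(146° − 88°) = 0.05853 I₀ · cos²(58°) = 0.01644 I₀.
I₃ = I₂ cos²(169° − 146°) = 0.01644 I₀ · cos²(23°) = 0.01393 I₀.
I₄ = I₃ cos²(124° − 169°) = 0.01393 I₀ · cos²(45°) = 0.006963 I₀.
So 0.261 W = 0.006963 I₀, giving I₀ = 0.261/0.006963 = 37.48 W.

I₀ ≈ 37.5 W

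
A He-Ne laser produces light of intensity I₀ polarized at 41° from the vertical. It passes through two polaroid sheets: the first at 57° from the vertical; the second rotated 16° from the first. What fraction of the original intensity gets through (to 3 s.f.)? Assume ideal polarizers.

≈ 0.854 I₀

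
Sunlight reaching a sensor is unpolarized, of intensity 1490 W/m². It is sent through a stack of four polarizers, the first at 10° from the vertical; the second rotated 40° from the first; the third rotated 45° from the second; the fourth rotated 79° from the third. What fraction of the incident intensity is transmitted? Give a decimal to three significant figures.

I/I₀ ≈ 0.00534

Unpolarized light through the first polarizer → I₁ = 1490 W/m²/2 = 745 W/m², polarized at 10°.
I₂ = I₁ · cos²(40°) = 745 · 0.5868 = 437.2 W/m².
I₃ = I₂ · cos²(45°) = 437.2 · 0.5 = 218.6 W/m².
I₄ = I₃ · cos²(79°) = 218.6 · 0.03641 = 7.959 W/m².
Transmitted fraction = 0.005341.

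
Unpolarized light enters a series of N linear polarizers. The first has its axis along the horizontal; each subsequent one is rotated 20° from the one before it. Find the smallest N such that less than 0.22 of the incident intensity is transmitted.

N = 8

First polarizer halves the unpolarized light: factor 1/2.
Each further stage multiplies by cos²(20°) = 0.883.
After N polarizers: T = 0.5·0.883^(N−1). Require T < 0.22 ⇒ N−1 > ln(0.22/0.5)/ln(0.883) = 6.60, so N−1 ≥ 7 and N = 8.
Check: N=8 gives T = 0.2093 < 0.22; N=7 gives T = 0.237.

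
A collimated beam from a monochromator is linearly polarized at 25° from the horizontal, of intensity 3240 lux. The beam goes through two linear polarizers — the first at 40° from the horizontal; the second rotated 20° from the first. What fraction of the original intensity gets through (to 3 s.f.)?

I/I₀ ≈ 0.824

I₁ = 3240 lux · cos²(15°) = 3023 lux.
I₂ = I₁ · cos²(20°) = 3023 · 0.883 = 2669 lux.
Transmitted fraction = 0.8239.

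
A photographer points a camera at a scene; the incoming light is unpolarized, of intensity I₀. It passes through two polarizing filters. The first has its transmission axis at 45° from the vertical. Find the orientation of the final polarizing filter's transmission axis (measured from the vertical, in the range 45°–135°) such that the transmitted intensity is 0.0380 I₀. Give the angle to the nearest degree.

Unpolarized light through the first polarizer → I₁ = ½ I₀, now polarized at 45°.
Need I₂/I₀ = 0.038, so cos²(θ − 45°) = 0.038 / 0.5 = 0.076.
θ − 45° = arccos(√0.076) = 74.0°, giving θ ≈ 45 + 74.0 = 119.0°.

θ ≈ 119°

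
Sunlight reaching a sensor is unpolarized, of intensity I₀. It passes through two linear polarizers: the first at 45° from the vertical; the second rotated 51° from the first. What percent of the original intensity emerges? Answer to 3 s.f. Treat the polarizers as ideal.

Unpolarized light through the first polarizer → I₁ = ½ I₀, now polarized at 45°.
I₂ = I₁ cos²(51°) = 0.5 · 0.396 I₀ = 0.198 I₀.
That is 19.8% of the incident intensity.

≈ 19.8%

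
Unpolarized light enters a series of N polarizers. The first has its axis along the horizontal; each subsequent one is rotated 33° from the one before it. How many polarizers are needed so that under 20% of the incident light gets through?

First polarizer halves the unpolarized light: factor 1/2.
Each further stage multiplies by cos²(33°) = 0.7034.
After N polarizers: T = 0.5·0.7034^(N−1). Require T < 0.20 ⇒ N−1 > ln(0.20/0.5)/ln(0.7034) = 2.60, so N−1 ≥ 3 and N = 4.
Check: N=4 gives T = 0.174 < 0.20; N=3 gives T = 0.2474.

N = 4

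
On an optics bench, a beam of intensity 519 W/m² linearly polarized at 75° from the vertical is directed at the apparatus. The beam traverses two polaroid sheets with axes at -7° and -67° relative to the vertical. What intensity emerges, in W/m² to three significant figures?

I₁ = 519 W/m² · cos²(82°) = 10.05 W/m².
I₂ = I₁ · cos²(60°) = 10.05 · 0.25 = 2.513 W/m².

I ≈ 2.51 W/m²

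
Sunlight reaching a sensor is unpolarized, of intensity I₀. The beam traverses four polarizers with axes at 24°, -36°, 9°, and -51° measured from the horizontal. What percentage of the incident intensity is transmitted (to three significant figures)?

Unpolarized light through the first polarizer → I₁ = ½ I₀, now polarized at 24°.
I₂ = I₁ cos²(-36° − 24°) = 0.5 I₀ · cos²(60°) = 0.125 I₀.
I₃ = I₂ cos²(9° + 36°) = 0.125 I₀ · cos²(45°) = 0.0625 I₀.
I₄ = I₃ cos²(-51° − 9°) = 0.0625 I₀ · cos²(60°) = 0.01563 I₀.
That is 1.563% of the incident intensity.

≈ 1.56%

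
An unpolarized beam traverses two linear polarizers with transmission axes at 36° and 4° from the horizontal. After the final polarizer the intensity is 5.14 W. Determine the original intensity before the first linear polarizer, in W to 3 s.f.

Unpolarized light through the first polarizer → I₁ = ½ I₀, now polarized at 36°.
I₂ = I₁ cos²(4° − 36°) = 0.5 I₀ · cos²(32°) = 0.3596 I₀.
So 5.14 W = 0.3596 I₀, giving I₀ = 5.14/0.3596 = 14.29 W.

I₀ ≈ 14.3 W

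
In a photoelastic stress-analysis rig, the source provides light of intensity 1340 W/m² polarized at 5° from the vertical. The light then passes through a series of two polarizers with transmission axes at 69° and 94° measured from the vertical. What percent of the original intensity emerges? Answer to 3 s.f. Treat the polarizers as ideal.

≈ 15.8%

By Malus's law, I₁ = 1340 W/m² · cos²(64°) = 257.5 W/m².
I₂ = I₁ · cos²(25°) = 257.5 · 0.8214 = 211.5 W/m².
That is 15.78% of the incident intensity.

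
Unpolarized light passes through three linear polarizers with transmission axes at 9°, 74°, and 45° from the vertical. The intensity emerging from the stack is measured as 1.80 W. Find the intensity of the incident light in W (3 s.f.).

I₀ ≈ 26.3 W

Unpolarized light through the first polarizer → I₁ = ½ I₀, now polarized at 9°.
I₂ = I₁ cos²(74° − 9°) = 0.5 I₀ · cos²(65°) = 0.0893 I₀.
I₃ = I₂ cos²(45° − 74°) = 0.0893 I₀ · cos²(29°) = 0.06831 I₀.
So 1.80 W = 0.06831 I₀, giving I₀ = 1.80/0.06831 = 26.35 W.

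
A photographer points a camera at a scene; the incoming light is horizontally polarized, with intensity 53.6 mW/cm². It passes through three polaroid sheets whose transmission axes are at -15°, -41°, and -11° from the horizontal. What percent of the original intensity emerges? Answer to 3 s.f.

I₁ = 53.6 mW/cm² · cos²(15°) = 50.01 mW/cm².
I₂ = I₁ · cos²(26°) = 50.01 · 0.8078 = 40.4 mW/cm².
I₃ = I₂ · cos²(30°) = 40.4 · 0.75 = 30.3 mW/cm².
That is 56.53% of the incident intensity.

≈ 56.5%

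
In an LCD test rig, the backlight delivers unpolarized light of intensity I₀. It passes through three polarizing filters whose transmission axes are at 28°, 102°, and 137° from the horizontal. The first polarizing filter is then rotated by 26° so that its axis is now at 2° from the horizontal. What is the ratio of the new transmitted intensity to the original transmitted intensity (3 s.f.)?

I_new/I_old ≈ 0.397

Before rotation:
Unpolarized light through the first polarizer → I₁ = ½ I₀, now polarized at 28°.
I₂ = I₁ cos²(102° − 28°) = 0.5 I₀ · cos²(74°) = 0.03799 I₀.
I₃ = I₂ cos²(137° − 102°) = 0.03799 I₀ · cos²(35°) = 0.02549 I₀.
After rotation:
Unpolarized light through the first polarizer → I₁ = ½ I₀, now polarized at 2°.
Angle between axes 1 and 2: 80°. I₂ = 0.5 I₀ · cos²(80°) = 0.01508 I₀.
I₃ = I₂ cos²(137° − 102°) = 0.01508 I₀ · cos²(35°) = 0.01012 I₀.
Ratio = 0.01012 / 0.02549 = 0.3969.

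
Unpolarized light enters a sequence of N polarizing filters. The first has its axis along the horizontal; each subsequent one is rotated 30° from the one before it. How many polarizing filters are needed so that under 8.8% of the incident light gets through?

N = 8

First polarizer halves the unpolarized light: factor 1/2.
Each further stage multiplies by cos²(30°) = 0.75.
After N polarizers: T = 0.5·0.75^(N−1). Require T < 0.088 ⇒ N−1 > ln(0.088/0.5)/ln(0.75) = 6.04, so N−1 ≥ 7 and N = 8.
Check: N=8 gives T = 0.06674 < 0.088; N=7 gives T = 0.08899.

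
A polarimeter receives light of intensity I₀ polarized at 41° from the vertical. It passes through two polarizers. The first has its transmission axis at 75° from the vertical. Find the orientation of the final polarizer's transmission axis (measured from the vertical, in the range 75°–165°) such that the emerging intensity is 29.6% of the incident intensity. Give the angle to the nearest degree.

θ ≈ 124°

I₁ = I₀ cos²(75° − 41°) = I₀ cos²(34°) = 0.6873 I₀.
Need I₂/I₀ = 0.296, so cos²(θ − 75°) = 0.296 / 0.6873 = 0.4307.
θ − 75° = arccos(√0.4307) = 49.0°, giving θ ≈ 75 + 49.0 = 124.0°.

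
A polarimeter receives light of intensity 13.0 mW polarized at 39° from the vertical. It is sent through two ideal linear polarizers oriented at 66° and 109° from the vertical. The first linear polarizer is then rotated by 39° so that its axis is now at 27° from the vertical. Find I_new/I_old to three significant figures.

Before rotation:
By Malus's law, I₁ = I₀ cos²(66° − 39°) = I₀ cos²(27°) = 0.7939 I₀.
I₂ = I₁ cos²(109° − 66°) = 0.7939 I₀ · cos²(43°) = 0.4246 I₀.
After rotation:
I₁ = I₀ cos²(27° − 39°) = I₀ cos²(12°) = 0.9568 I₀.
I₂ = I₁ cos²(109° − 27°) = 0.9568 I₀ · cos²(82°) = 0.01853 I₀.
Ratio = 0.01853 / 0.4246 = 0.04364.

I_new/I_old ≈ 0.0436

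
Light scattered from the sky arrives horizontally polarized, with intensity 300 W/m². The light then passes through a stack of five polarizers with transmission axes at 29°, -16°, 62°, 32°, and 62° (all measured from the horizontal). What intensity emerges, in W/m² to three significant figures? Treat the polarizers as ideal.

I ≈ 2.79 W/m²

I₁ = 300 W/m² · cos²(29°) = 229.5 W/m².
I₂ = I₁ · cos²(45°) = 229.5 · 0.5 = 114.7 W/m².
I₃ = I₂ · cos²(78°) = 114.7 · 0.04323 = 4.96 W/m².
I₄ = I₃ · cos²(30°) = 4.96 · 0.75 = 3.72 W/m².
I₅ = I₄ · cos²(30°) = 3.72 · 0.75 = 2.79 W/m².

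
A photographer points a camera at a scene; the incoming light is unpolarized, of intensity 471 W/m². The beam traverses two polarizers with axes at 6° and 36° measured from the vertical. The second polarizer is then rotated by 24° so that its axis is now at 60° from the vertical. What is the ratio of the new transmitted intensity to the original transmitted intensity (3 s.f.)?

I_new/I_old ≈ 0.461

Before rotation:
Unpolarized light through the first polarizer → I₁ = ½ I₀, now polarized at 6°.
I₂ = I₁ cos²(36° − 6°) = 0.5 I₀ · cos²(30°) = 0.375 I₀.
After rotation:
Unpolarized light through the first polarizer → I₁ = ½ I₀, now polarized at 6°.
I₂ = I₁ cos²(60° − 6°) = 0.5 I₀ · cos²(54°) = 0.1727 I₀.
Ratio = 0.1727 / 0.375 = 0.4607.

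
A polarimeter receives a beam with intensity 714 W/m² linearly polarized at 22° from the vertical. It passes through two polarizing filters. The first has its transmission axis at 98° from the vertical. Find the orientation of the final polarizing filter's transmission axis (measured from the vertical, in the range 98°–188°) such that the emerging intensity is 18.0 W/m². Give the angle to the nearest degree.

θ ≈ 147°

I₁ = I₀ cos²(98° − 22°) = I₀ cos²(76°) = 0.05853 I₀.
Target fraction: 18.0 / 714 W/m² = 0.02521 of I₀.
Need I₂/I₀ = 0.02521, so cos²(θ − 98°) = 0.02521 / 0.05853 = 0.4307.
θ − 98° = arccos(√0.4307) = 49.0°, giving θ ≈ 98 + 49.0 = 147.0°.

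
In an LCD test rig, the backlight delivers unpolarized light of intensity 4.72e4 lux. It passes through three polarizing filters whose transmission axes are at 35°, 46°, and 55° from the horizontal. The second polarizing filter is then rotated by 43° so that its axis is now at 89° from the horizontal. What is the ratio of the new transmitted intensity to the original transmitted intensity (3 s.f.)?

I_new/I_old ≈ 0.253

Before rotation:
Unpolarized light through the first polarizer → I₁ = ½ I₀, now polarized at 35°.
I₂ = I₁ cos²(46° − 35°) = 0.5 I₀ · cos²(11°) = 0.4818 I₀.
I₃ = I₂ cos²(55° − 46°) = 0.4818 I₀ · cos²(9°) = 0.47 I₀.
After rotation:
Unpolarized light through the first polarizer → I₁ = ½ I₀, now polarized at 35°.
I₂ = I₁ cos²(89° − 35°) = 0.5 I₀ · cos²(54°) = 0.1727 I₀.
I₃ = I₂ cos²(55° − 89°) = 0.1727 I₀ · cos²(34°) = 0.1187 I₀.
Ratio = 0.1187 / 0.47 = 0.2526.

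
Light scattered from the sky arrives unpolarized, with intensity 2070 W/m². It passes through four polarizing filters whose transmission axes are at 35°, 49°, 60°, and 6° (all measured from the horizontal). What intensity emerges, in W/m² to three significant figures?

I ≈ 324 W/m²

Unpolarized light through the first polarizer → I₁ = 2070 W/m²/2 = 1035 W/m², polarized at 35°.
I₂ = I₁ · cos²(14°) = 1035 · 0.9415 = 974.4 W/m².
I₃ = I₂ · cos²(11°) = 974.4 · 0.9636 = 938.9 W/m².
I₄ = I₃ · cos²(54°) = 938.9 · 0.3455 = 324.4 W/m².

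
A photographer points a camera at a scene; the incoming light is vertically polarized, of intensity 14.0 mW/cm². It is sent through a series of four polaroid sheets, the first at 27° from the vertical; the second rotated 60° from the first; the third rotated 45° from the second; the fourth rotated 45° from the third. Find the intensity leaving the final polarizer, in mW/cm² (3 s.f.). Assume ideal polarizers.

I₁ = 14.0 mW/cm² · cos²(27°) = 11.11 mW/cm².
I₂ = I₁ · cos²(60°) = 11.11 · 0.25 = 2.779 mW/cm².
I₃ = I₂ · cos²(45°) = 2.779 · 0.5 = 1.389 mW/cm².
I₄ = I₃ · cos²(45°) = 1.389 · 0.5 = 0.6947 mW/cm².

I ≈ 0.695 mW/cm²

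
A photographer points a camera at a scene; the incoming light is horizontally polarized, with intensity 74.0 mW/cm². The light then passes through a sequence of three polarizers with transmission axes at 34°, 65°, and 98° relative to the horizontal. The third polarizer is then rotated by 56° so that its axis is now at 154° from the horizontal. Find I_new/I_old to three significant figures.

Before rotation:
I₁ = I₀ cos²(34° − 0°) = I₀ cos²(34°) = 0.6873 I₀.
I₂ = I₁ cos²(65° − 34°) = 0.6873 I₀ · cos²(31°) = 0.505 I₀.
I₃ = I₂ cos²(98° − 65°) = 0.505 I₀ · cos²(33°) = 0.3552 I₀.
After rotation:
I₁ = I₀ cos²(34° − 0°) = I₀ cos²(34°) = 0.6873 I₀.
I₂ = I₁ cos²(65° − 34°) = 0.6873 I₀ · cos²(31°) = 0.505 I₀.
I₃ = I₂ cos²(154° − 65°) = 0.505 I₀ · cos²(89°) = 0.0001538 I₀.
Ratio = 0.0001538 / 0.3552 = 0.000433.

I_new/I_old ≈ 0.000433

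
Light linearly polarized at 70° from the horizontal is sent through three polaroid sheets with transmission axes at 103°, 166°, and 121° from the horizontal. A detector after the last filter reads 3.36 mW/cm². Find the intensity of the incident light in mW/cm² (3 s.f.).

I₀ ≈ 46.4 mW/cm²

I₁ = I₀ cos²(103° − 70°) = I₀ cos²(33°) = 0.7034 I₀.
I₂ = I₁ cos²(166° − 103°) = 0.7034 I₀ · cos²(63°) = 0.145 I₀.
I₃ = I₂ cos²(121° − 166°) = 0.145 I₀ · cos²(45°) = 0.07248 I₀.
So 3.36 mW/cm² = 0.07248 I₀, giving I₀ = 3.36/0.07248 = 46.35 mW/cm².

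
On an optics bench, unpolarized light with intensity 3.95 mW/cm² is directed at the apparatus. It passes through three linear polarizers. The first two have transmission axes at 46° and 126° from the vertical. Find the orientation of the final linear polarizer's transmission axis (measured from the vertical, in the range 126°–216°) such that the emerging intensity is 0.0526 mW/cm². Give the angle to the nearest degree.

θ ≈ 146°

Unpolarized light through the first polarizer → I₁ = ½ I₀, now polarized at 46°.
I₂ = I₁ cos²(126° − 46°) = 0.5 I₀ · cos²(80°) = 0.01508 I₀.
Target fraction: 0.0526 / 3.95 mW/cm² = 0.01332 of I₀.
Need I₃/I₀ = 0.01332, so cos²(θ − 126°) = 0.01332 / 0.01508 = 0.8832.
θ − 126° = arccos(√0.8832) = 20.0°, giving θ ≈ 126 + 20.0 = 146.0°.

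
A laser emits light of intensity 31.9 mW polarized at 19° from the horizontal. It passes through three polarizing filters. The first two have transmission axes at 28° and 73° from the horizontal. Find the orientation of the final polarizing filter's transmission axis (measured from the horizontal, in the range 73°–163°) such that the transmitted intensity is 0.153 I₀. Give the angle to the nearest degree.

By Malus's law, I₁ = I₀ cos²(28° − 19°) = I₀ cos²(9°) = 0.9755 I₀.
I₂ = I₁ cos²(73° − 28°) = 0.9755 I₀ · cos²(45°) = 0.4878 I₀.
Need I₃/I₀ = 0.153, so cos²(θ − 73°) = 0.153 / 0.4878 = 0.3137.
θ − 73° = arccos(√0.3137) = 55.9°, giving θ ≈ 73 + 55.9 = 128.9°.

θ ≈ 129°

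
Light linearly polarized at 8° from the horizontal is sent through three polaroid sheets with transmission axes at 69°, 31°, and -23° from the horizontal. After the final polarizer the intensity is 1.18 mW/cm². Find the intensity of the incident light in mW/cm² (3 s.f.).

I₁ = I₀ cos²(69° − 8°) = I₀ cos²(61°) = 0.235 I₀.
I₂ = I₁ cos²(31° − 69°) = 0.235 I₀ · cos²(38°) = 0.146 I₀.
I₃ = I₂ cos²(-23° − 31°) = 0.146 I₀ · cos²(54°) = 0.05042 I₀.
So 1.18 mW/cm² = 0.05042 I₀, giving I₀ = 1.18/0.05042 = 23.4 mW/cm².

I₀ ≈ 23.4 mW/cm²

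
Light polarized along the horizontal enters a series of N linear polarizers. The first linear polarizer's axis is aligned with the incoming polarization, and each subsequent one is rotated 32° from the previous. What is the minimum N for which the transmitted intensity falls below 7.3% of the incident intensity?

First polarizer is aligned with the polarization: full transmission.
Each further stage multiplies by cos²(32°) = 0.7192.
After N polarizers: T = 0.7192^(N−1). Require T < 0.073 ⇒ N−1 > ln(0.073)/ln(0.7192) = 7.94, so N−1 ≥ 8 and N = 9.
Check: N=9 gives T = 0.07157 < 0.073; N=8 gives T = 0.09951.

N = 9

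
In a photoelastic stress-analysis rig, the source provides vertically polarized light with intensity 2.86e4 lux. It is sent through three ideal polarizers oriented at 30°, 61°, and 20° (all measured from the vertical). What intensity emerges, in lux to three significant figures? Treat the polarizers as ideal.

I₁ = 2.86e4 lux · cos²(30°) = 2.145e+04 lux.
I₂ = I₁ · cos²(31°) = 2.145e+04 · 0.7347 = 1.576e+04 lux.
I₃ = I₂ · cos²(41°) = 1.576e+04 · 0.5696 = 8977 lux.

I ≈ 8980 lux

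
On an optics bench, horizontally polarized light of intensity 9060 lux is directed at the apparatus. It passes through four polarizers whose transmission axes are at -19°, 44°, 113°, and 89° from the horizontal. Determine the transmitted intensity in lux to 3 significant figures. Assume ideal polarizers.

I ≈ 179 lux

I₁ = 9060 lux · cos²(19°) = 8100 lux.
I₂ = I₁ · cos²(63°) = 8100 · 0.2061 = 1669 lux.
I₃ = I₂ · cos²(69°) = 1669 · 0.1284 = 214.4 lux.
I₄ = I₃ · cos²(24°) = 214.4 · 0.8346 = 178.9 lux.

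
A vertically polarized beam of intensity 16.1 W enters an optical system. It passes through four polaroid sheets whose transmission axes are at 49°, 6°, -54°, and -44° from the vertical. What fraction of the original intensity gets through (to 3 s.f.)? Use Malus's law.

By Malus's law, I₁ = 16.1 W · cos²(49°) = 6.93 W.
I₂ = I₁ · cos²(43°) = 6.93 · 0.5349 = 3.707 W.
I₃ = I₂ · cos²(60°) = 3.707 · 0.25 = 0.9266 W.
I₄ = I₃ · cos²(10°) = 0.9266 · 0.9698 = 0.8987 W.
Transmitted fraction = 0.05582.

I/I₀ ≈ 0.0558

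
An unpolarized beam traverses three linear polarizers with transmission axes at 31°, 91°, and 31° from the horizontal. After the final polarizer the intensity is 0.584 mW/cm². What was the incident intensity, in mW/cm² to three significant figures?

I₀ ≈ 18.7 mW/cm²

Unpolarized light through the first polarizer → I₁ = ½ I₀, now polarized at 31°.
I₂ = I₁ cos²(91° − 31°) = 0.5 I₀ · cos²(60°) = 0.125 I₀.
I₃ = I₂ cos²(31° − 91°) = 0.125 I₀ · cos²(60°) = 0.03125 I₀.
So 0.584 mW/cm² = 0.03125 I₀, giving I₀ = 0.584/0.03125 = 18.69 mW/cm².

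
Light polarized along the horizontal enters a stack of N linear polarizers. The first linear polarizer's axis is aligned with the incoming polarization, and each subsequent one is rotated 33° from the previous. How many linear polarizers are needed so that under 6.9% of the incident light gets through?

First polarizer is aligned with the polarization: full transmission.
Each further stage multiplies by cos²(33°) = 0.7034.
After N polarizers: T = 0.7034^(N−1). Require T < 0.069 ⇒ N−1 > ln(0.069)/ln(0.7034) = 7.60, so N−1 ≥ 8 and N = 9.
Check: N=9 gives T = 0.0599 < 0.069; N=8 gives T = 0.08517.

N = 9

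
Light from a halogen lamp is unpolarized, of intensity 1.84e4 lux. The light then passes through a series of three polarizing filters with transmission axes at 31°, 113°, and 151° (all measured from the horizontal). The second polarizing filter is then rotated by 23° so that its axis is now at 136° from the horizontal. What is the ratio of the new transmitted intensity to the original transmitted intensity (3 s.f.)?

I_new/I_old ≈ 5.20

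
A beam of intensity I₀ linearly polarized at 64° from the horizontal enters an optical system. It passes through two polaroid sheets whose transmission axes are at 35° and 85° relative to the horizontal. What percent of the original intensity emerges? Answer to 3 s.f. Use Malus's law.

≈ 31.6%

By Malus's law, I₁ = I₀ cos²(35° − 64°) = I₀ cos²(29°) = 0.765 I₀.
I₂ = I₁ cos²(85° − 35°) = 0.765 I₀ · cos²(50°) = 0.3161 I₀.
That is 31.61% of the incident intensity.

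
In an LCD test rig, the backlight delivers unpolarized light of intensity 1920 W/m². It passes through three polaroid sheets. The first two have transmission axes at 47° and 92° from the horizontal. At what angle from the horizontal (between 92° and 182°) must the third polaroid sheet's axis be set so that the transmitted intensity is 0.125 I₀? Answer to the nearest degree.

Unpolarized light through the first polarizer → I₁ = ½ I₀, now polarized at 47°.
I₂ = I₁ cos²(92° − 47°) = 0.5 I₀ · cos²(45°) = 0.25 I₀.
Need I₃/I₀ = 0.125, so cos²(θ − 92°) = 0.125 / 0.25 = 0.5.
θ − 92° = arccos(√0.5) = 45.0°, giving θ ≈ 92 + 45.0 = 137.0°.

θ ≈ 137°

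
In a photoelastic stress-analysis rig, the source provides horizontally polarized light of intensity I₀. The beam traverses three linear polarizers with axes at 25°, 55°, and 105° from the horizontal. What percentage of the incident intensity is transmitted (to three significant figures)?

≈ 25.5%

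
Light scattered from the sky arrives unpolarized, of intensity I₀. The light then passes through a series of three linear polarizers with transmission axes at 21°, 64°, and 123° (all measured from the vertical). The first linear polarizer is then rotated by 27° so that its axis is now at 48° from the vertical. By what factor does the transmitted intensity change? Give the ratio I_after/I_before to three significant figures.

Before rotation:
Unpolarized light through the first polarizer → I₁ = ½ I₀, now polarized at 21°.
I₂ = I₁ cos²(64° − 21°) = 0.5 I₀ · cos²(43°) = 0.2674 I₀.
I₃ = I₂ cos²(123° − 64°) = 0.2674 I₀ · cos²(59°) = 0.07094 I₀.
After rotation:
Unpolarized light through the first polarizer → I₁ = ½ I₀, now polarized at 48°.
I₂ = I₁ cos²(64° − 48°) = 0.5 I₀ · cos²(16°) = 0.462 I₀.
I₃ = I₂ cos²(123° − 64°) = 0.462 I₀ · cos²(59°) = 0.1226 I₀.
Ratio = 0.1226 / 0.07094 = 1.728.

I_new/I_old ≈ 1.73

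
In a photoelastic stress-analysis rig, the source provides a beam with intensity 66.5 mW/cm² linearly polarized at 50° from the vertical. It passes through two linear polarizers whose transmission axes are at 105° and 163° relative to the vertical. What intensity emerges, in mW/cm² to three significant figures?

I₁ = 66.5 mW/cm² · cos²(55°) = 21.88 mW/cm².
I₂ = I₁ · cos²(58°) = 21.88 · 0.2808 = 6.144 mW/cm².

I ≈ 6.14 mW/cm²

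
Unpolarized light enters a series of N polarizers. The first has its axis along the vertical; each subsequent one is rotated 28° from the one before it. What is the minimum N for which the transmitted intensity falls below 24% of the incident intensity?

First polarizer halves the unpolarized light: factor 1/2.
Each further stage multiplies by cos²(28°) = 0.7796.
After N polarizers: T = 0.5·0.7796^(N−1). Require T < 0.24 ⇒ N−1 > ln(0.24/0.5)/ln(0.7796) = 2.95, so N−1 ≥ 3 and N = 4.
Check: N=4 gives T = 0.2369 < 0.24; N=3 gives T = 0.3039.

N = 4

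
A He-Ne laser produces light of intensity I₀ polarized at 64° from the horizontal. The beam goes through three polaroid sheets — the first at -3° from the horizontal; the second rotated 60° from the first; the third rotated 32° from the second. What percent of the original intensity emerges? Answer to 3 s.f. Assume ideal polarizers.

≈ 2.74%

I₁ = I₀ cos²(-3° − 64°) = I₀ cos²(67°) = 0.1527 I₀.
I₂ = I₁ cos²(60°) = 0.1527 · 0.25 I₀ = 0.03817 I₀.
I₃ = I₂ cos²(32°) = 0.03817 · 0.7192 I₀ = 0.02745 I₀.
That is 2.745% of the incident intensity.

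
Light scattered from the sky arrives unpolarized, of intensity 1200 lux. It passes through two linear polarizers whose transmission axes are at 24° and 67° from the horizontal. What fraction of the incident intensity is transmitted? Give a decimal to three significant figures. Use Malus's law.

I/I₀ ≈ 0.267

Unpolarized light through the first polarizer → I₁ = 1200 lux/2 = 600 lux, polarized at 24°.
I₂ = I₁ · cos²(43°) = 600 · 0.5349 = 320.9 lux.
Transmitted fraction = 0.2674.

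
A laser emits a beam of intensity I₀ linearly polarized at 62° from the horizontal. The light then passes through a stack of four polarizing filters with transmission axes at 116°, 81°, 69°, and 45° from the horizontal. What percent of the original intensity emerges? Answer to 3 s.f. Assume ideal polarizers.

≈ 18.5%

I₁ = I₀ cos²(116° − 62°) = I₀ cos²(54°) = 0.3455 I₀.
I₂ = I₁ cos²(81° − 116°) = 0.3455 I₀ · cos²(35°) = 0.2318 I₀.
I₃ = I₂ cos²(69° − 81°) = 0.2318 I₀ · cos²(12°) = 0.2218 I₀.
I₄ = I₃ cos²(45° − 69°) = 0.2218 I₀ · cos²(24°) = 0.1851 I₀.
That is 18.51% of the incident intensity.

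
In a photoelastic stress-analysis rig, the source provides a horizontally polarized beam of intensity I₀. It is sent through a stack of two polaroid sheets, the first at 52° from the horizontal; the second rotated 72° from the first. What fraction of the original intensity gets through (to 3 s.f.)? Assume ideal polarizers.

By Malus's law, I₁ = I₀ cos²(52° − 0°) = I₀ cos²(52°) = 0.379 I₀.
I₂ = I₁ cos²(72°) = 0.379 · 0.09549 I₀ = 0.0362 I₀.
Transmitted fraction = 0.0362.

≈ 0.0362 I₀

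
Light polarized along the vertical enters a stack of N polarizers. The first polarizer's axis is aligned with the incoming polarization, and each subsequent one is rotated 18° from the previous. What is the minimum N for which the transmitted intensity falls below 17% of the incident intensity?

N = 19

First polarizer is aligned with the polarization: full transmission.
Each further stage multiplies by cos²(18°) = 0.9045.
After N polarizers: T = 0.9045^(N−1). Require T < 0.17 ⇒ N−1 > ln(0.17)/ln(0.9045) = 17.66, so N−1 ≥ 18 and N = 19.
Check: N=19 gives T = 0.1642 < 0.17; N=18 gives T = 0.1816.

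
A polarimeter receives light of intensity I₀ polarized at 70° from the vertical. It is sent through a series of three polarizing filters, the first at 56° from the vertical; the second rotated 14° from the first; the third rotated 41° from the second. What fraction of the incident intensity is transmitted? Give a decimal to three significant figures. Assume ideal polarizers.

I₁ = I₀ cos²(56° − 70°) = I₀ cos²(14°) = 0.9415 I₀.
I₂ = I₁ cos²(14°) = 0.9415 · 0.9415 I₀ = 0.8864 I₀.
I₃ = I₂ cos²(41°) = 0.8864 · 0.5696 I₀ = 0.5049 I₀.
Transmitted fraction = 0.5049.

≈ 0.505 I₀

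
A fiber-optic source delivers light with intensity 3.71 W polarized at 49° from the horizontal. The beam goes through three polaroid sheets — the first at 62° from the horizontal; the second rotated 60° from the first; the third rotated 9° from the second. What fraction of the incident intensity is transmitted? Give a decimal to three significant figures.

By Malus's law, I₁ = 3.71 W · cos²(13°) = 3.522 W.
I₂ = I₁ · cos²(60°) = 3.522 · 0.25 = 0.8806 W.
I₃ = I₂ · cos²(9°) = 0.8806 · 0.9755 = 0.859 W.
Transmitted fraction = 0.2315.

I/I₀ ≈ 0.232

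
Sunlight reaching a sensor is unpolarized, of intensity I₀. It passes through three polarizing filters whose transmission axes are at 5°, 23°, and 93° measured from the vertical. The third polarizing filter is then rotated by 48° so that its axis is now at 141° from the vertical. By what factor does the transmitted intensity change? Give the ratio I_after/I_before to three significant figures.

I_new/I_old ≈ 1.88

Before rotation:
Unpolarized light through the first polarizer → I₁ = ½ I₀, now polarized at 5°.
I₂ = I₁ cos²(23° − 5°) = 0.5 I₀ · cos²(18°) = 0.4523 I₀.
I₃ = I₂ cos²(93° − 23°) = 0.4523 I₀ · cos²(70°) = 0.0529 I₀.
After rotation:
Unpolarized light through the first polarizer → I₁ = ½ I₀, now polarized at 5°.
I₂ = I₁ cos²(23° − 5°) = 0.5 I₀ · cos²(18°) = 0.4523 I₀.
Angle between axes 2 and 3: 62°. I₃ = 0.4523 I₀ · cos²(62°) = 0.09968 I₀.
Ratio = 0.09968 / 0.0529 = 1.884.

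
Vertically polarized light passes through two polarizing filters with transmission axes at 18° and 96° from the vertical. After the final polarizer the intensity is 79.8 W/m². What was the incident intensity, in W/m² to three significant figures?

By Malus's law, I₁ = I₀ cos²(18° − 0°) = I₀ cos²(18°) = 0.9045 I₀.
I₂ = I₁ cos²(96° − 18°) = 0.9045 I₀ · cos²(78°) = 0.0391 I₀.
So 79.8 W/m² = 0.0391 I₀, giving I₀ = 79.8/0.0391 = 2041 W/m².

I₀ ≈ 2040 W/m²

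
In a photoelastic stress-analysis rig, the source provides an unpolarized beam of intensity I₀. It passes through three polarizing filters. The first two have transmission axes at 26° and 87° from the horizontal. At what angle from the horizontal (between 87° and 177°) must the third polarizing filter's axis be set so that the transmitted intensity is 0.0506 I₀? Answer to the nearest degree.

Unpolarized light through the first polarizer → I₁ = ½ I₀, now polarized at 26°.
I₂ = I₁ cos²(87° − 26°) = 0.5 I₀ · cos²(61°) = 0.1175 I₀.
Need I₃/I₀ = 0.0506, so cos²(θ − 87°) = 0.0506 / 0.1175 = 0.4306.
θ − 87° = arccos(√0.4306) = 49.0°, giving θ ≈ 87 + 49.0 = 136.0°.

θ ≈ 136°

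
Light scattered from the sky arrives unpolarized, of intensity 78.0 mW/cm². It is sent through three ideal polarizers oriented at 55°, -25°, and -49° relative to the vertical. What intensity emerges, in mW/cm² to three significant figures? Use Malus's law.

I ≈ 0.981 mW/cm²

Unpolarized light through the first polarizer → I₁ = 78.0 mW/cm²/2 = 39 mW/cm², polarized at 55°.
I₂ = I₁ · cos²(80°) = 39 · 0.03015 = 1.176 mW/cm².
I₃ = I₂ · cos²(24°) = 1.176 · 0.8346 = 0.9814 mW/cm².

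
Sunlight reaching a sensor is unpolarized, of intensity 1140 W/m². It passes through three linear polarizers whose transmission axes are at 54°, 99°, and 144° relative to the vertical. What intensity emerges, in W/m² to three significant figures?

Unpolarized light through the first polarizer → I₁ = 1140 W/m²/2 = 570 W/m², polarized at 54°.
I₂ = I₁ · cos²(45°) = 570 · 0.5 = 285 W/m².
I₃ = I₂ · cos²(45°) = 285 · 0.5 = 142.5 W/m².

I ≈ 143 W/m²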